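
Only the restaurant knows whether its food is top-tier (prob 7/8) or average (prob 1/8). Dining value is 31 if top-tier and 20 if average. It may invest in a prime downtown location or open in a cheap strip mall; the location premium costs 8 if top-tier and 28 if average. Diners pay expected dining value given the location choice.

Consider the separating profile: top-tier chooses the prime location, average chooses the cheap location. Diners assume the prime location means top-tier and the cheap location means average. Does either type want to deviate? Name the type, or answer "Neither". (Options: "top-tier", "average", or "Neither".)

The prime location pays 31; the cheap location pays 20.
top-tier: assigned the prime location, nets 31 − 8 = 23; deviating to the cheap location nets 20.
average: assigned the cheap location, nets 20; deviating to the prime location nets 31 − 28 = 3.
Both types strictly prefer their assigned action; no profitable deviation.

Neither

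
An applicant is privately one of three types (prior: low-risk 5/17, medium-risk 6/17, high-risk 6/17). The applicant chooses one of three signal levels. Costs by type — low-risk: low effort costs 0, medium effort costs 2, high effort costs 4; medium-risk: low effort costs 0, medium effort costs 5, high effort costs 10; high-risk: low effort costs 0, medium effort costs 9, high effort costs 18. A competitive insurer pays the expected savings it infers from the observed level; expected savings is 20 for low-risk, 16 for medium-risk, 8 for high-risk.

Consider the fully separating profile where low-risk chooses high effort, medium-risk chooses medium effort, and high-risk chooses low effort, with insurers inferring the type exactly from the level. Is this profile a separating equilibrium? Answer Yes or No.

Separating rebates: high effort → 20, medium effort → 16, low effort → 8.
low-risk (assigned high effort): low effort: 8 − 0 = 8; medium effort: 16 − 2 = 14; high effort: 20 − 4 = 16. low-risk stays.
medium-risk (assigned medium effort): low effort: 8 − 0 = 8; medium effort: 16 − 5 = 11; high effort: 20 − 10 = 10. medium-risk stays.
high-risk (assigned low effort): low effort: 8 − 0 = 8; medium effort: 16 − 9 = 7; high effort: 20 − 18 = 2. high-risk stays.
Every type prefers its assigned level; separation holds.

Yes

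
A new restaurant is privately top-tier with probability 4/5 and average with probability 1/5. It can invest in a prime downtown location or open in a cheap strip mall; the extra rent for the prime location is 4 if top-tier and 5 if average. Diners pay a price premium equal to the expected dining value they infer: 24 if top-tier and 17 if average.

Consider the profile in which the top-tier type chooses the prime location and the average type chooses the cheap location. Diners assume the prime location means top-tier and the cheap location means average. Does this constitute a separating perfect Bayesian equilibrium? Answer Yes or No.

Under these beliefs, the prime location earns price premium 24 and the cheap location earns price premium 17.
top-tier: the prime location nets 24 − 4 = 20; the cheap location nets 17. top-tier prefers the prime location.
average: the prime location nets 24 − 5 = 19; the cheap location nets 17. average would deviate to the prime location.
average has a profitable deviation, so the profile is not an equilibrium.

No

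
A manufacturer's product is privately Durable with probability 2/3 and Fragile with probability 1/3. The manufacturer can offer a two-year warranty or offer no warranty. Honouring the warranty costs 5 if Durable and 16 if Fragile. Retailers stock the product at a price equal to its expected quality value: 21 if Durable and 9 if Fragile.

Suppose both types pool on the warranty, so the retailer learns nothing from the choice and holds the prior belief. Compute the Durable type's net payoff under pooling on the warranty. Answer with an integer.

Pooled price = 2/3·21 + 1/3·9 = 17.
Durable pays cost 5 for the warranty, so net payoff = 17 − 5 = 12.

12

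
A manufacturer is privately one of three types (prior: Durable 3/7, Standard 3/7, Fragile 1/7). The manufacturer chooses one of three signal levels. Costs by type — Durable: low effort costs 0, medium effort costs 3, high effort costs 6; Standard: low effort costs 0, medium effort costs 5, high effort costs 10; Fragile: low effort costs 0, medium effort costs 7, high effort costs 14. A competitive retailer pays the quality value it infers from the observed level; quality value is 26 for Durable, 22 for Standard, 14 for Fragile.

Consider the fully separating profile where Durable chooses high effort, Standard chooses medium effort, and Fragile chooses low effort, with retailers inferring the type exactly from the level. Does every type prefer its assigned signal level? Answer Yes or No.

No

Separating prices: high effort → 26, medium effort → 22, low effort → 14.
Durable (assigned high effort): low effort: 14 − 0 = 14; medium effort: 22 − 3 = 19; high effort: 26 − 6 = 20. Durable stays.
Standard (assigned medium effort): low effort: 14 − 0 = 14; medium effort: 22 − 5 = 17; high effort: 26 − 10 = 16. Standard stays.
Fragile (assigned low effort): low effort: 14 − 0 = 14; medium effort: 22 − 7 = 15; high effort: 26 − 14 = 12. Fragile prefers medium effort.
At least one type deviates; the separating profile fails.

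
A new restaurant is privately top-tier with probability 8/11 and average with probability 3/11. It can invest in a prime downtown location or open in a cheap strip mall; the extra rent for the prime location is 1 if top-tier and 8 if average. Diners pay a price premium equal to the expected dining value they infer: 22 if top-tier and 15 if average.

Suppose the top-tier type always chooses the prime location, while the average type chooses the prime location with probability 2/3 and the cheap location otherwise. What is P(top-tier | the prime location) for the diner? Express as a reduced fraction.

P(the prime location) = (8/11)·1 + (3/11)·(2/3) = 10/11.
By Bayes' rule, P(top-tier | the prime location) = (8/11) / (10/11) = 4/5.

4/5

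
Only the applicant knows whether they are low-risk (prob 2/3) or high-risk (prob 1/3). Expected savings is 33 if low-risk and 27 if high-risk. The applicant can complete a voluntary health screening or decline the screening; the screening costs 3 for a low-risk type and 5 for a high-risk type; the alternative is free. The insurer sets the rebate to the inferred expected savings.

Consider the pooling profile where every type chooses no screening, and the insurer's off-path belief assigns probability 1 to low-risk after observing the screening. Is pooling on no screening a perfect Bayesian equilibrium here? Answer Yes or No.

On path, the insurer holds the prior and pays 2/3·33 + 1/3·27 = 31. Off path (the screening), believing low-risk, it pays 33.
low-risk: no screening nets 31; the screening nets 33 − 3 = 30. low-risk stays.
high-risk: no screening nets 31; the screening nets 33 − 5 = 28. high-risk stays.
No type deviates, so pooling is sustained.

Yes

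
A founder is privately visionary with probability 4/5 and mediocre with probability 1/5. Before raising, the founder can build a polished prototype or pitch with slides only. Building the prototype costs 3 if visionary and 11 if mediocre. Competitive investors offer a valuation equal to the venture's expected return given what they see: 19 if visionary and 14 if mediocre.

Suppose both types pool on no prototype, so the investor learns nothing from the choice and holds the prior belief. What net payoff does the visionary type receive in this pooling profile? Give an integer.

18

Pooled valuation = 4/5·19 + 1/5·14 = 18.
visionary pays no cost for no prototype, so net payoff = 18.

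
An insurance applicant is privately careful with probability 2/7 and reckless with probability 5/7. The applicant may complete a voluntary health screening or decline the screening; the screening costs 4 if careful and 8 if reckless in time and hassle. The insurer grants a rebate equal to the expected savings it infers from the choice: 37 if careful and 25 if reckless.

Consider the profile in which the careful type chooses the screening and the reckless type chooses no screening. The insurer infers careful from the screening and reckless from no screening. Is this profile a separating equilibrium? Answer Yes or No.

No

Under these beliefs, the screening earns rebate 37 and no screening earns rebate 25.
careful: the screening nets 37 − 4 = 33; no screening nets 25. careful prefers the screening.
reckless: the screening nets 37 − 8 = 29; no screening nets 25. reckless would deviate to the screening.
reckless has a profitable deviation, so the profile is not an equilibrium.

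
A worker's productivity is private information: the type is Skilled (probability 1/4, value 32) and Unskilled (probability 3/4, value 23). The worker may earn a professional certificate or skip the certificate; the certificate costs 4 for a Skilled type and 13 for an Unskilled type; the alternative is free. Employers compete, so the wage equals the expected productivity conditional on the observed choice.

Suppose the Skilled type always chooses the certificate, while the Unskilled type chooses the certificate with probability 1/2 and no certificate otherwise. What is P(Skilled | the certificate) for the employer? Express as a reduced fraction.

P(the certificate) = (1/4)·1 + (3/4)·(1/2) = 5/8.
By Bayes' rule, P(Skilled | the certificate) = (1/4) / (5/8) = 2/5.

2/5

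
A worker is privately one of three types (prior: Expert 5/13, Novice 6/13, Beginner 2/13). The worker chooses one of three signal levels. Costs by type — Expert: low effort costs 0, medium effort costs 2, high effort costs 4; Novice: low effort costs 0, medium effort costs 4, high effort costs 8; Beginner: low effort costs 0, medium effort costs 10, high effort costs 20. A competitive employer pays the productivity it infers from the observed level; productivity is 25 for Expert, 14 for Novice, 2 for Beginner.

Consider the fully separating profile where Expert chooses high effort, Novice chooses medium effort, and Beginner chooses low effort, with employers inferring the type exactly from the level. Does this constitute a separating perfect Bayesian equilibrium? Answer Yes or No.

Separating wages: high effort → 25, medium effort → 14, low effort → 2.
Expert (assigned high effort): low effort: 2 − 0 = 2; medium effort: 14 − 2 = 12; high effort: 25 − 4 = 21. Expert stays.
Novice (assigned medium effort): low effort: 2 − 0 = 2; medium effort: 14 − 4 = 10; high effort: 25 − 8 = 17. Novice prefers high effort.
Beginner (assigned low effort): low effort: 2 − 0 = 2; medium effort: 14 − 10 = 4; high effort: 25 − 20 = 5. Beginner prefers high effort.
At least one type deviates; the separating profile fails.

No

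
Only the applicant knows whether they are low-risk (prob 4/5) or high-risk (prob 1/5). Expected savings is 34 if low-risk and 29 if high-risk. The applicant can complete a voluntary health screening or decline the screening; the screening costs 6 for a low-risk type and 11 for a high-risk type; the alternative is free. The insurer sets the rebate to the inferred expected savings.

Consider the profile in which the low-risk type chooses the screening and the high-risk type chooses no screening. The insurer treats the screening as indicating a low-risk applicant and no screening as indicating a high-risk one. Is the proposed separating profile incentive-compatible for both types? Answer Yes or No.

No

Under these beliefs, the screening earns rebate 34 and no screening earns rebate 29.
low-risk: the screening nets 34 − 6 = 28; no screening nets 29. low-risk would deviate to no screening.
high-risk: the screening nets 34 − 11 = 23; no screening nets 29. high-risk prefers no screening.
low-risk has a profitable deviation, so the profile is not an equilibrium.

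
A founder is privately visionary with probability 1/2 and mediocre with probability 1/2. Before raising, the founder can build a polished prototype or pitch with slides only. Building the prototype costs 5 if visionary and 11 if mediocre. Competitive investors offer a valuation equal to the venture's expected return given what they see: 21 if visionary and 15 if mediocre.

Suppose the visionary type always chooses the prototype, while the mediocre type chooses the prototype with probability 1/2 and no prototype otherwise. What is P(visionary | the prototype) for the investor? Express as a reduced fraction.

2/3

P(the prototype) = (1/2)·1 + (1/2)·(1/2) = 3/4.
By Bayes' rule, P(visionary | the prototype) = (1/2) / (3/4) = 2/3.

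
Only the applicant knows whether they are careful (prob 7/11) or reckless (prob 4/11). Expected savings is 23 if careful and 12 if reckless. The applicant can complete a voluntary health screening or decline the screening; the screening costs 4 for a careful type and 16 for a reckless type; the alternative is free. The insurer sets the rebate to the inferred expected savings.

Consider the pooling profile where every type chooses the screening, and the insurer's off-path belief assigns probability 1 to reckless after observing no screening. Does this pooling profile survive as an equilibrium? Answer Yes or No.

No

On path, the insurer holds the prior and pays 7/11·23 + 4/11·12 = 19. Off path (no screening), believing reckless, it pays 12.
careful: the screening nets 19 − 4 = 15; no screening nets 12. careful stays.
reckless: the screening nets 19 − 16 = 3; no screening nets 12. reckless would deviate.
A type deviates, so pooling fails.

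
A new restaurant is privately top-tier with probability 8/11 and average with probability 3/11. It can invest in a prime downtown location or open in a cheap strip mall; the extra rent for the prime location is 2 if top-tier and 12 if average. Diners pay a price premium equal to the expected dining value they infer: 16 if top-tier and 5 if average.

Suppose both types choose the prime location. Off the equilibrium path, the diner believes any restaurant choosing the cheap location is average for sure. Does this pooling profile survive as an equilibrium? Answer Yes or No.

No

On path, the diner holds the prior and pays 8/11·16 + 3/11·5 = 13. Off path (the cheap location), believing average, it pays 5.
top-tier: the prime location nets 13 − 2 = 11; the cheap location nets 5. top-tier stays.
average: the prime location nets 13 − 12 = 1; the cheap location nets 5. average would deviate.
A type deviates, so pooling fails.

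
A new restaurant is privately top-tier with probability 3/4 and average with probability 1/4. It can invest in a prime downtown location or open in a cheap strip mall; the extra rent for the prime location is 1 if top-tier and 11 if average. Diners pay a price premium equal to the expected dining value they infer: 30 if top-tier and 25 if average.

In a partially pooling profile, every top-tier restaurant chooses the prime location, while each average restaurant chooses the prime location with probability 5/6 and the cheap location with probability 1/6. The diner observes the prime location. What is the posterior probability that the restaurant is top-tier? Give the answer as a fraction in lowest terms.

P(the prime location) = (3/4)·1 + (1/4)·(5/6) = 23/24.
By Bayes' rule, P(top-tier | the prime location) = (3/4) / (23/24) = 18/23.

18/23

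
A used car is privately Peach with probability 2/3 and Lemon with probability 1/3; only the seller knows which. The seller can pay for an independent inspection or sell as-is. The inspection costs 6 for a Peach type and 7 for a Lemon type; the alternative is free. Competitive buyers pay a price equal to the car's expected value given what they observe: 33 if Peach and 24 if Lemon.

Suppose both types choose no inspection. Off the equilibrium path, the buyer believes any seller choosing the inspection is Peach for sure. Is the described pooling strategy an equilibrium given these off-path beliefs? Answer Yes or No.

On path, the buyer holds the prior and pays 2/3·33 + 1/3·24 = 30. Off path (the inspection), believing Peach, it pays 33.
Peach: no inspection nets 30; the inspection nets 33 − 6 = 27. Peach stays.
Lemon: no inspection nets 30; the inspection nets 33 − 7 = 26. Lemon stays.
No type deviates, so pooling is sustained.

Yes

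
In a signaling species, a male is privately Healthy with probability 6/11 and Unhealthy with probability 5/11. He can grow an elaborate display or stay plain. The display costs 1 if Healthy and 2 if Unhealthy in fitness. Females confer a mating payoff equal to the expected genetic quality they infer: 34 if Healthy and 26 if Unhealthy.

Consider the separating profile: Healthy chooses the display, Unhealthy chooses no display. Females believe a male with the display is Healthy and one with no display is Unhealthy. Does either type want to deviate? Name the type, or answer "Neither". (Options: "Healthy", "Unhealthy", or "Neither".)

The display pays 34; no display pays 26.
Healthy: assigned the display, nets 34 − 1 = 33; deviating to no display nets 26.
Unhealthy: assigned no display, nets 26; deviating to the display nets 34 − 2 = 32.
The Unhealthy type gains 6 by deviating.

Unhealthy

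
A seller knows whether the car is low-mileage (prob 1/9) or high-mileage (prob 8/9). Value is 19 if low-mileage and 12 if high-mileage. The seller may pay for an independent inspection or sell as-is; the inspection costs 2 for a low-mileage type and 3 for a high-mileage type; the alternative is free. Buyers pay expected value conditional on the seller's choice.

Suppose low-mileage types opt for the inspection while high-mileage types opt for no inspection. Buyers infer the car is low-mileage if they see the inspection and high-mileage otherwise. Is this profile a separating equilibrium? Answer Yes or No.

Under these beliefs, the inspection earns price 19 and no inspection earns price 12.
low-mileage: the inspection nets 19 − 2 = 17; no inspection nets 12. low-mileage prefers the inspection.
high-mileage: the inspection nets 19 − 3 = 16; no inspection nets 12. high-mileage would deviate to the inspection.
high-mileage has a profitable deviation, so the profile is not an equilibrium.

No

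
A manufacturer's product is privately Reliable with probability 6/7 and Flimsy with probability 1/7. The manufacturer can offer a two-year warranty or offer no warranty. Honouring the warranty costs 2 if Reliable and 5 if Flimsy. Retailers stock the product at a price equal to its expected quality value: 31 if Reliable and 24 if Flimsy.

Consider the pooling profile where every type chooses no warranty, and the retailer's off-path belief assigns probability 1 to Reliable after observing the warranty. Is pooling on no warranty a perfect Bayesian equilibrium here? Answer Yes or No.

Yes

On path, the retailer holds the prior and pays 6/7·31 + 1/7·24 = 30. Off path (the warranty), believing Reliable, it pays 31.
Reliable: no warranty nets 30; the warranty nets 31 − 2 = 29. Reliable stays.
Flimsy: no warranty nets 30; the warranty nets 31 − 5 = 26. Flimsy stays.
No type deviates, so pooling is sustained.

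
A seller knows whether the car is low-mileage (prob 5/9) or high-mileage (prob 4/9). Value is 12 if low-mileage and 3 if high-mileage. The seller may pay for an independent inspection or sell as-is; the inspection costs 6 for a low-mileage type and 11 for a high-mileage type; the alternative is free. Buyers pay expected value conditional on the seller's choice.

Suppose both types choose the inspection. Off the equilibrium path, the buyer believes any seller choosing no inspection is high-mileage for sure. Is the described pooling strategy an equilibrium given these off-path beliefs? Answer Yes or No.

On path, the buyer holds the prior and pays 5/9·12 + 4/9·3 = 8. Off path (no inspection), believing high-mileage, it pays 3.
low-mileage: the inspection nets 8 − 6 = 2; no inspection nets 3. low-mileage would deviate.
high-mileage: the inspection nets 8 − 11 = -3; no inspection nets 3. high-mileage would deviate.
A type deviates, so pooling fails.

No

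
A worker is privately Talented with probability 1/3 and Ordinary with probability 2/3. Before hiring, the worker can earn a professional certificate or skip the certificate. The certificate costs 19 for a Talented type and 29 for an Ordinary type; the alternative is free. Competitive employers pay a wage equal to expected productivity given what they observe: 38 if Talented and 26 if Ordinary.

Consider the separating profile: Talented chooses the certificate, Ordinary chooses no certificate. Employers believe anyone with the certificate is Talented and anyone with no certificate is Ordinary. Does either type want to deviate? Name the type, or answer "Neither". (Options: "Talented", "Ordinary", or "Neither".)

Talented

The certificate pays 38; no certificate pays 26.
Talented: assigned the certificate, nets 38 − 19 = 19; deviating to no certificate nets 26.
Ordinary: assigned no certificate, nets 26; deviating to the certificate nets 38 − 29 = 9.
The Talented type gains 7 by deviating.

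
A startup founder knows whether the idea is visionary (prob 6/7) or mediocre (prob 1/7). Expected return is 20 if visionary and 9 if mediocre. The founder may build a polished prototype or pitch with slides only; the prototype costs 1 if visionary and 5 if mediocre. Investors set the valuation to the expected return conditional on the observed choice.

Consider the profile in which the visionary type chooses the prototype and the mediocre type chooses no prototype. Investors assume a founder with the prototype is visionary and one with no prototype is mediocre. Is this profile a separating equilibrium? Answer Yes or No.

Under these beliefs, the prototype earns valuation 20 and no prototype earns valuation 9.
visionary: the prototype nets 20 − 1 = 19; no prototype nets 9. visionary prefers the prototype.
mediocre: the prototype nets 20 − 5 = 15; no prototype nets 9. mediocre would deviate to the prototype.
mediocre has a profitable deviation, so the profile is not an equilibrium.

No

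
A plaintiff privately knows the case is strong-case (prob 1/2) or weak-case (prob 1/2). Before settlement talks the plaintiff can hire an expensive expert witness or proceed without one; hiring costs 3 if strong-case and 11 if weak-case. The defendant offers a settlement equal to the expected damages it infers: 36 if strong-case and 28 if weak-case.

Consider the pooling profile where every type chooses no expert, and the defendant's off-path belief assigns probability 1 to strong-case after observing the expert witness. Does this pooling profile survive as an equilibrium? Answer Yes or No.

On path, the defendant holds the prior and pays 1/2·36 + 1/2·28 = 32. Off path (the expert witness), believing strong-case, it pays 36.
strong-case: no expert nets 32; the expert witness nets 36 − 3 = 33. strong-case would deviate.
weak-case: no expert nets 32; the expert witness nets 36 − 11 = 25. weak-case stays.
A type deviates, so pooling fails.

No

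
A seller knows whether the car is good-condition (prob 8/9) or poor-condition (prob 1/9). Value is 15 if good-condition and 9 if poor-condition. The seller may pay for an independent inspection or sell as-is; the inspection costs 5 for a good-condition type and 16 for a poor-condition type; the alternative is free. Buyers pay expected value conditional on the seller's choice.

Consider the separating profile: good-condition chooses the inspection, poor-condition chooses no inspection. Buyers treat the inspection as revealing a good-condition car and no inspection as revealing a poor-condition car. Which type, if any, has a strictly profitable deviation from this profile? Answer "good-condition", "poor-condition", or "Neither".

Neither

The inspection pays 15; no inspection pays 9.
good-condition: assigned the inspection, nets 15 − 5 = 10; deviating to no inspection nets 9.
poor-condition: assigned no inspection, nets 9; deviating to the inspection nets 15 − 16 = -1.
Both types strictly prefer their assigned action; no profitable deviation.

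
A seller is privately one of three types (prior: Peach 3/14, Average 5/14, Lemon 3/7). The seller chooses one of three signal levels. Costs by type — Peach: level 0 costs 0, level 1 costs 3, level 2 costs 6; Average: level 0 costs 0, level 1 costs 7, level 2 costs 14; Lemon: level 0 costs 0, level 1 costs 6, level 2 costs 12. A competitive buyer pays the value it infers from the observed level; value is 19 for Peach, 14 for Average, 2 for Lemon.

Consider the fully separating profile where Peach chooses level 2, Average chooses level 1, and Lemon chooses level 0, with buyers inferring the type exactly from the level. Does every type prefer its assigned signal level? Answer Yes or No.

Separating prices: level 2 → 19, level 1 → 14, level 0 → 2.
Peach (assigned level 2): level 0: 2 − 0 = 2; level 1: 14 − 3 = 11; level 2: 19 − 6 = 13. Peach stays.
Average (assigned level 1): level 0: 2 − 0 = 2; level 1: 14 − 7 = 7; level 2: 19 − 14 = 5. Average stays.
Lemon (assigned level 0): level 0: 2 − 0 = 2; level 1: 14 − 6 = 8; level 2: 19 − 12 = 7. Lemon prefers level 1.
At least one type deviates; the separating profile fails.

No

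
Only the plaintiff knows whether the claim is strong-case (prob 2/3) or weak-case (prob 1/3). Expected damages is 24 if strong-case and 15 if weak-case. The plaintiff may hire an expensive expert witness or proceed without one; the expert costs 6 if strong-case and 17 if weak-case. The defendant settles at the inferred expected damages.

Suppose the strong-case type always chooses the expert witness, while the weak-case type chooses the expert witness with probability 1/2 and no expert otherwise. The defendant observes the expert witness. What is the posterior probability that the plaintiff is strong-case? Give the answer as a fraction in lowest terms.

P(the expert witness) = (2/3)·1 + (1/3)·(1/2) = 5/6.
By Bayes' rule, P(strong-case | the expert witness) = (2/3) / (5/6) = 4/5.

4/5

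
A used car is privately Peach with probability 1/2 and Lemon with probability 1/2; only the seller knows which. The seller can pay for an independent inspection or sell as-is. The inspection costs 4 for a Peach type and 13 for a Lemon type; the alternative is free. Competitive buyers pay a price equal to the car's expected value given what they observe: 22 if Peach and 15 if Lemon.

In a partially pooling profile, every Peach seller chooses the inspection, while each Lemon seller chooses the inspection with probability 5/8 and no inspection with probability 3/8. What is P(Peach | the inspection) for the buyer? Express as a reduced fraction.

P(the inspection) = (1/2)·1 + (1/2)·(5/8) = 13/16.
By Bayes' rule, P(Peach | the inspection) = (1/2) / (13/16) = 8/13.

8/13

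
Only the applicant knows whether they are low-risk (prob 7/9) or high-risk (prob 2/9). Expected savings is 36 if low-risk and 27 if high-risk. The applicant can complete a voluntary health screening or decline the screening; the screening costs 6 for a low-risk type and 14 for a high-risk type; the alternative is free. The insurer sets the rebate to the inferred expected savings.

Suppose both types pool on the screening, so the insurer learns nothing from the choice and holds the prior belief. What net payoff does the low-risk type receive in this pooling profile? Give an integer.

Pooled rebate = 7/9·36 + 2/9·27 = 34.
low-risk pays cost 6 for the screening, so net payoff = 34 − 6 = 28.

28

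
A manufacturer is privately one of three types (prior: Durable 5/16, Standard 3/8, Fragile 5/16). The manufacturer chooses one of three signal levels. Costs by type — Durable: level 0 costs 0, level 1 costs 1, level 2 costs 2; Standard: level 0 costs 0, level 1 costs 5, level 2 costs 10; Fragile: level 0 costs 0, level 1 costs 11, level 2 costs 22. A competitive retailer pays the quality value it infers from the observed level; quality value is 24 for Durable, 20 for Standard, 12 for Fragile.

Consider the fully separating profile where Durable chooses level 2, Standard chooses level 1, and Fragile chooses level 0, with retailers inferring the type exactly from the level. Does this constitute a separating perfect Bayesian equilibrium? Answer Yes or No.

Separating prices: level 2 → 24, level 1 → 20, level 0 → 12.
Durable (assigned level 2): level 0: 12 − 0 = 12; level 1: 20 − 1 = 19; level 2: 24 − 2 = 22. Durable stays.
Standard (assigned level 1): level 0: 12 − 0 = 12; level 1: 20 − 5 = 15; level 2: 24 − 10 = 14. Standard stays.
Fragile (assigned level 0): level 0: 12 − 0 = 12; level 1: 20 − 11 = 9; level 2: 24 − 22 = 2. Fragile stays.
Every type prefers its assigned level; separation holds.

Yes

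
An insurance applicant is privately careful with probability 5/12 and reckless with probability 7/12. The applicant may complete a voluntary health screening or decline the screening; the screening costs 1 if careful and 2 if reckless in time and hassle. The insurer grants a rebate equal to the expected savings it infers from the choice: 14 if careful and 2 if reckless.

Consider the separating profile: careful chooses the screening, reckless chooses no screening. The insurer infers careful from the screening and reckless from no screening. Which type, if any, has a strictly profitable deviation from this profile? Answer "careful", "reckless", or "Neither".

The screening pays 14; no screening pays 2.
careful: assigned the screening, nets 14 − 1 = 13; deviating to no screening nets 2.
reckless: assigned no screening, nets 2; deviating to the screening nets 14 − 2 = 12.
The reckless type gains 10 by deviating.

reckless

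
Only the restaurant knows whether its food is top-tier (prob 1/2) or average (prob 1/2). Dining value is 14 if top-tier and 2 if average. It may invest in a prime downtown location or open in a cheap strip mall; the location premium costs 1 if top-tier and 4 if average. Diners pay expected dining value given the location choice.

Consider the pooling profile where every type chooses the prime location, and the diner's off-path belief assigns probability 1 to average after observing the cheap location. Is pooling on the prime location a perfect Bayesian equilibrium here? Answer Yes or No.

On path, the diner holds the prior and pays 1/2·14 + 1/2·2 = 8. Off path (the cheap location), believing average, it pays 2.
top-tier: the prime location nets 8 − 1 = 7; the cheap location nets 2. top-tier stays.
average: the prime location nets 8 − 4 = 4; the cheap location nets 2. average stays.
No type deviates, so pooling is sustained.

Yes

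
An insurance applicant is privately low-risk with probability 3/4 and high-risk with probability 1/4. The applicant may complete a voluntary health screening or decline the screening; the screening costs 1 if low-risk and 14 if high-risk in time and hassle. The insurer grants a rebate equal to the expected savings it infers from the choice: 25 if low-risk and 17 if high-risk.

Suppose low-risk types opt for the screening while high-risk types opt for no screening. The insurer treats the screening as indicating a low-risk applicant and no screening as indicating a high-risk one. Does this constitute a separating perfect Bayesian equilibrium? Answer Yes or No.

Yes

Under these beliefs, the screening earns rebate 25 and no screening earns rebate 17.
low-risk: the screening nets 25 − 1 = 24; no screening nets 17. low-risk prefers the screening.
high-risk: the screening nets 25 − 14 = 11; no screening nets 17. high-risk prefers no screening.
Neither type deviates, so the separating profile is an equilibrium.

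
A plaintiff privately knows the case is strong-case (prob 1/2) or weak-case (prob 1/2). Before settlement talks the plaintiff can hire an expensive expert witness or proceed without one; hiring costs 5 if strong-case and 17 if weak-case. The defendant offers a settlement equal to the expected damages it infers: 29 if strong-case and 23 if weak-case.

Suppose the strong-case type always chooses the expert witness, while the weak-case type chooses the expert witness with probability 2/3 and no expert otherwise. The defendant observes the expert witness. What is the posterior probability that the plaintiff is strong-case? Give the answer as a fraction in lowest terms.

P(the expert witness) = (1/2)·1 + (1/2)·(2/3) = 5/6.
By Bayes' rule, P(strong-case | the expert witness) = (1/2) / (5/6) = 3/5.

3/5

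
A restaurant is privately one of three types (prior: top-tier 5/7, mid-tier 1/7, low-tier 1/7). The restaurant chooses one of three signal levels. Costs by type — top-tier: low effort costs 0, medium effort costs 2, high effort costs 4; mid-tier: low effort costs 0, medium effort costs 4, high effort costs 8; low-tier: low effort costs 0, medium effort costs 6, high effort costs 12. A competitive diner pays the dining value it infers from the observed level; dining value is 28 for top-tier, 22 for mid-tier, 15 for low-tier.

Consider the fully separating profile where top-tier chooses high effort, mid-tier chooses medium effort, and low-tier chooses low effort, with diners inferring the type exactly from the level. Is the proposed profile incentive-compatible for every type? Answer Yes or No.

No

Separating price premiums: high effort → 28, medium effort → 22, low effort → 15.
top-tier (assigned high effort): low effort: 15 − 0 = 15; medium effort: 22 − 2 = 20; high effort: 28 − 4 = 24. top-tier stays.
mid-tier (assigned medium effort): low effort: 15 − 0 = 15; medium effort: 22 − 4 = 18; high effort: 28 − 8 = 20. mid-tier prefers high effort.
low-tier (assigned low effort): low effort: 15 − 0 = 15; medium effort: 22 − 6 = 16; high effort: 28 − 12 = 16. low-tier prefers medium effort.
At least one type deviates; the separating profile fails.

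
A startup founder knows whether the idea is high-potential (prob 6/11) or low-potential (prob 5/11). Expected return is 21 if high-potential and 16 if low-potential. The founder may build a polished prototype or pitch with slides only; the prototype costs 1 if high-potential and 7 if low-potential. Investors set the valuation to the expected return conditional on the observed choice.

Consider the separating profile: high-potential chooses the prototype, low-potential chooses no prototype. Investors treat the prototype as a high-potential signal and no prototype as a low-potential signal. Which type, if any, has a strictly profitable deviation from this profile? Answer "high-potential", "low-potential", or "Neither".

The prototype pays 21; no prototype pays 16.
high-potential: assigned the prototype, nets 21 − 1 = 20; deviating to no prototype nets 16.
low-potential: assigned no prototype, nets 16; deviating to the prototype nets 21 − 7 = 14.
Both types strictly prefer their assigned action; no profitable deviation.

Neither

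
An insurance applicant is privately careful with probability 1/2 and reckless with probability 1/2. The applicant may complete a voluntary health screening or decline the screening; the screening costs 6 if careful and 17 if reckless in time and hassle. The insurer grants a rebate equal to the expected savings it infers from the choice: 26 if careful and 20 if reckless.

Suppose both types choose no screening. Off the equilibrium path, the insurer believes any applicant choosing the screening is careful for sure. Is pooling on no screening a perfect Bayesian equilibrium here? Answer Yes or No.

On path, the insurer holds the prior and pays 1/2·26 + 1/2·20 = 23. Off path (the screening), believing careful, it pays 26.
careful: no screening nets 23; the screening nets 26 − 6 = 20. careful stays.
reckless: no screening nets 23; the screening nets 26 − 17 = 9. reckless stays.
No type deviates, so pooling is sustained.

Yes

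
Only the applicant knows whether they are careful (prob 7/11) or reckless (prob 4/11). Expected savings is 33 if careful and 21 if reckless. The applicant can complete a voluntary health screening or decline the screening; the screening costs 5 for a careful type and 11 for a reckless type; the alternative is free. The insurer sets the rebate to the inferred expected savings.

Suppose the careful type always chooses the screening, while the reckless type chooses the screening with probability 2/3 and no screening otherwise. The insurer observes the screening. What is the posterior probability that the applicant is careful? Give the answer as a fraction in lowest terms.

21/29

P(the screening) = (7/11)·1 + (4/11)·(2/3) = 29/33.
By Bayes' rule, P(careful | the screening) = (7/11) / (29/33) = 21/29.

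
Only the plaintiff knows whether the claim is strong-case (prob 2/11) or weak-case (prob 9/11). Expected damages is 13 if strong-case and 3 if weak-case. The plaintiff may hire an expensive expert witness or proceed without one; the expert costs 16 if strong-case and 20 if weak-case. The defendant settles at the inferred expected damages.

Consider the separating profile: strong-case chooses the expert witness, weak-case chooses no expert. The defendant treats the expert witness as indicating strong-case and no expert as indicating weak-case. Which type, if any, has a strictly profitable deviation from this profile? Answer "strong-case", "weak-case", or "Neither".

strong-case

The expert witness pays 13; no expert pays 3.
strong-case: assigned the expert witness, nets 13 − 16 = -3; deviating to no expert nets 3.
weak-case: assigned no expert, nets 3; deviating to the expert witness nets 13 − 20 = -7.
The strong-case type gains 6 by deviating.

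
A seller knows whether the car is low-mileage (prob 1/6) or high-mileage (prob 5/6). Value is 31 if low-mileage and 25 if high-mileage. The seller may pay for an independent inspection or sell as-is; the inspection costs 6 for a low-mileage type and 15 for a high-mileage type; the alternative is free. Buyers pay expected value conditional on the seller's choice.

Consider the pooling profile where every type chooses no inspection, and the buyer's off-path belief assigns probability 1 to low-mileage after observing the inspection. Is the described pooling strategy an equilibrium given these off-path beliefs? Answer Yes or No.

Yes

On path, the buyer holds the prior and pays 1/6·31 + 5/6·25 = 26. Off path (the inspection), believing low-mileage, it pays 31.
low-mileage: no inspection nets 26; the inspection nets 31 − 6 = 25. low-mileage stays.
high-mileage: no inspection nets 26; the inspection nets 31 − 15 = 16. high-mileage stays.
No type deviates, so pooling is sustained.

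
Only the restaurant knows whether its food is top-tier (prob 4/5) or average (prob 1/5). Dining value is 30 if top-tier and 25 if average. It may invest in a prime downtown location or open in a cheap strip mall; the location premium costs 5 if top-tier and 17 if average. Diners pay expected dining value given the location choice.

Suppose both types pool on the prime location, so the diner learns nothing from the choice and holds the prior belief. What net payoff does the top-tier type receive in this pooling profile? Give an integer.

24

Pooled price premium = 4/5·30 + 1/5·25 = 29.
top-tier pays cost 5 for the prime location, so net payoff = 29 − 5 = 24.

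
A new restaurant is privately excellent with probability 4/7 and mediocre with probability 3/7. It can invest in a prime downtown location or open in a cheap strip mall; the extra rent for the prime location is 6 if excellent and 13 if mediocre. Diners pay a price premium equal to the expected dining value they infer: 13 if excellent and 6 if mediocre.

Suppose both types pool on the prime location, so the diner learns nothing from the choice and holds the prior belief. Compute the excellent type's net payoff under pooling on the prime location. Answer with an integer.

4

Pooled price premium = 4/7·13 + 3/7·6 = 10.
excellent pays cost 6 for the prime location, so net payoff = 10 − 6 = 4.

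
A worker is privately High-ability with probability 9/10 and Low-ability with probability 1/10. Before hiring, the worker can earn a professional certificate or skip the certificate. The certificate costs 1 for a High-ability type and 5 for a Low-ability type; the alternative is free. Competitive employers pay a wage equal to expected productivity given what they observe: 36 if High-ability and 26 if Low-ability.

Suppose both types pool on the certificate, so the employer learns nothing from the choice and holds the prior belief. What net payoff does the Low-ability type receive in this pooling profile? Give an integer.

30

Pooled wage = 9/10·36 + 1/10·26 = 35.
Low-ability pays cost 5 for the certificate, so net payoff = 35 − 5 = 30.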